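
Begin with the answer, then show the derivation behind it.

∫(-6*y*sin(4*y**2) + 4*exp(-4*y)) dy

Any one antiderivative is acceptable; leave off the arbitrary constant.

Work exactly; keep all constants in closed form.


The answer is 3*cos(4*y**2)/4 - exp(-4*y).
Step 1. Rewrite: now ∫(-6*y*sin(4*y**2)) dy + ∫(4*exp(-4*y)) dy.
Step 2. Evaluate the standard form: now ∫(-6*y*sin(4*y**2)) dy - exp(-4*y).
Step 3. Substitute u = y**2, turning ∫(-6*y*sin(4*y**2)) dy into ∫(-3*sin(4*u)) du: now ∫(-3*sin(4*u)) du - exp(-4*y).
Step 4. Evaluate the standard form: now 3*cos(4*u)/4 - exp(-4*y).
Step 5. Substitute back u = y**2: now 3*cos(4*y**2)/4 - exp(-4*y).
Answer: 3*cos(4*y**2)/4 - exp(-4*y).


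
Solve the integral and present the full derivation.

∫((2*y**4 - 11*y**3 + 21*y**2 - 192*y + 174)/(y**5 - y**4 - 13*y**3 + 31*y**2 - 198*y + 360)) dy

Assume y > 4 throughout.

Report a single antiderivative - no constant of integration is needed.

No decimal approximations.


Step 1. Decompose ∫((2*y**4 - 11*y**3 + 21*y**2 - 192*y + 174)/(y**5 - y**4 - 13*y**3 + 31*y**2 - 198*y + 360)) dy by partial fractions, (2*y**4 - 11*y**3 + 21*y**2 - 192*y + 174)/(y**5 - y**4 - 13*y**3 + 31*y**2 - 198*y + 360) = 3/(y**2 + 9) + 2/(y + 5) + 1/(y - 2) - 1/(y - 4): now ∫(-1/(y - 4)) dy + ∫(1/(y - 2)) dy + ∫(2/(y + 5)) dy + ∫(3/(y**2 + 9)) dy.
Step 2. Evaluate the standard form [assuming y > 4]: now -log(y - 4) + ∫(1/(y - 2)) dy + ∫(2/(y + 5)) dy + ∫(3/(y**2 + 9)) dy.
Step 3. Evaluate the standard form [assuming y > -5]: now -log(y - 4) + 2*log(y + 5) + ∫(1/(y - 2)) dy + ∫(3/(y**2 + 9)) dy.
Step 4. Evaluate the standard form [assuming y > 2]: now -log(y - 4) + log(y - 2) + 2*log(y + 5) + ∫(3/(y**2 + 9)) dy.
Step 5. Evaluate the standard form: now -log(y - 4) + log(y - 2) + 2*log(y + 5) + atan(y/3).
Answer: -log(y - 4) + log(y - 2) + 2*log(y + 5) + atan(y/3).


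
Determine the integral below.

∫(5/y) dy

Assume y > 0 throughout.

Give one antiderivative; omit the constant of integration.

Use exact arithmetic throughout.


Answer: 5*log(y).


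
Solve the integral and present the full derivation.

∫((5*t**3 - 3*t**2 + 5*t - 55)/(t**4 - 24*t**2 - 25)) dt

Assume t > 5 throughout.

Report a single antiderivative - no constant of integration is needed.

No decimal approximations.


Step 1. Decompose ∫((5*t**3 - 3*t**2 + 5*t - 55)/(t**4 - 24*t**2 - 25)) dt by partial fractions, (5*t**3 - 3*t**2 + 5*t - 55)/(t**4 - 24*t**2 - 25) = 2/(t**2 + 1) + 3/(t + 5) + 2/(t - 5): now ∫(2/(t - 5)) dt + ∫(3/(t + 5)) dt + ∫(2/(t**2 + 1)) dt.
Step 2. Evaluate the standard form [assuming t > 5]: now 2*log(t - 5) + ∫(3/(t + 5)) dt + ∫(2/(t**2 + 1)) dt.
Step 3. Evaluate the standard form [assuming t > -5]: now 2*log(t - 5) + 3*log(t + 5) + ∫(2/(t**2 + 1)) dt.
Step 4. Evaluate the standard form: now 2*log(t - 5) + 3*log(t + 5) + 2*atan(t).
Answer: 2*log(t - 5) + 3*log(t + 5) + 2*atan(t).


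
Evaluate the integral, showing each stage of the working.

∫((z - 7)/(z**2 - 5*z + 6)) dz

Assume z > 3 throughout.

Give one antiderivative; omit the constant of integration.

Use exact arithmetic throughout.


Step 1. Decompose ∫((z - 7)/(z**2 - 5*z + 6)) dz by partial fractions, (z - 7)/(z**2 - 5*z + 6) = 5/(z - 2) - 4/(z - 3): now ∫(-4/(z - 3)) dz + ∫(5/(z - 2)) dz.
Step 2. Evaluate the standard form [assuming z > 3]: now -4*log(z - 3) + ∫(5/(z - 2)) dz.
Step 3. Evaluate the standard form [assuming z > 2]: now -4*log(z - 3) + 5*log(z - 2).
Answer: -4*log(z - 3) + 5*log(z - 2).


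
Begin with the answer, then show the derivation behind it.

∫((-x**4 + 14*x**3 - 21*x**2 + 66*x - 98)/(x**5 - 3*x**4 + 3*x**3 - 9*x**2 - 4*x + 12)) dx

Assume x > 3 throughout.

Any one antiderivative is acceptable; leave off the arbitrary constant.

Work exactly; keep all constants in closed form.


The answer is 2*log(x - 3) + 2*log(x - 1) - 5*log(x + 1) - atan(x/2).
Step 1. Decompose ∫((-x**4 + 14*x**3 - 21*x**2 + 66*x - 98)/(x**5 - 3*x**4 + 3*x**3 - 9*x**2 - 4*x + 12)) dx by partial fractions, (-x**4 + 14*x**3 - 21*x**2 + 66*x - 98)/(x**5 - 3*x**4 + 3*x**3 - 9*x**2 - 4*x + 12) = -2/(x**2 + 4) - 5/(x + 1) + 2/(x - 1) + 2/(x - 3): now ∫(2/(x - 3)) dx + ∫(2/(x - 1)) dx + ∫(-5/(x + 1)) dx + ∫(-2/(x**2 + 4)) dx.
Step 2. Evaluate the standard form [assuming x > -1]: now -5*log(x + 1) + ∫(2/(x - 3)) dx + ∫(2/(x - 1)) dx + ∫(-2/(x**2 + 4)) dx.
Step 3. Evaluate the standard form [assuming x > 3]: now 2*log(x - 3) - 5*log(x + 1) + ∫(2/(x - 1)) dx + ∫(-2/(x**2 + 4)) dx.
Step 4. Evaluate the standard form [assuming x > 1]: now 2*log(x - 3) + 2*log(x - 1) - 5*log(x + 1) + ∫(-2/(x**2 + 4)) dx.
Step 5. Evaluate the standard form: now 2*log(x - 3) + 2*log(x - 1) - 5*log(x + 1) - atan(x/2).
Answer: 2*log(x - 3) + 2*log(x - 1) - 5*log(x + 1) - atan(x/2).


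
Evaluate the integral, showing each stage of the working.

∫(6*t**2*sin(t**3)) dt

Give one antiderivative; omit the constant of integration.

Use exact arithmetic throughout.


Step 1. Substitute u = t**3, turning ∫(6*t**2*sin(t**3)) dt into ∫(2*sin(u)) du: now ∫(2*sin(u)) du.
Step 2. Evaluate the standard form: now -2*cos(u).
Step 3. Substitute back u = t**3: now -2*cos(t**3).
Answer: -2*cos(t**3).


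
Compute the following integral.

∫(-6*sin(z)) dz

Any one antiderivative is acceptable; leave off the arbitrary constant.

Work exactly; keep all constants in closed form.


Answer: 6*cos(z).


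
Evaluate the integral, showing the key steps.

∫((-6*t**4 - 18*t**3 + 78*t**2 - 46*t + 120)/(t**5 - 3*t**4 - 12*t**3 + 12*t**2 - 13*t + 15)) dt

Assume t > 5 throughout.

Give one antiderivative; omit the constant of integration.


Step 1. Decompose ∫((-6*t**4 - 18*t**3 + 78*t**2 - 46*t + 120)/(t**5 - 3*t**4 - 12*t**3 + 12*t**2 - 13*t + 15)) dt by partial fractions, (-6*t**4 - 18*t**3 + 78*t**2 - 46*t + 120)/(t**5 - 3*t**4 - 12*t**3 + 12*t**2 - 13*t + 15) = 2/(t**2 + 1) + 3/(t + 3) - 4/(t - 1) - 5/(t - 5): now ∫(-5/(t - 5)) dt + ∫(-4/(t - 1)) dt + ∫(3/(t + 3)) dt + ∫(2/(t**2 + 1)) dt.
Step 2. Evaluate the standard form [assuming t > 5]: now -5*log(t - 5) + ∫(-4/(t - 1)) dt + ∫(3/(t + 3)) dt + ∫(2/(t**2 + 1)) dt.
Step 3. Evaluate the standard form [assuming t > 1]: now -5*log(t - 5) - 4*log(t - 1) + ∫(3/(t + 3)) dt + ∫(2/(t**2 + 1)) dt.
Step 4. Evaluate the standard form [assuming t > -3]: now -5*log(t - 5) - 4*log(t - 1) + 3*log(t + 3) + ∫(2/(t**2 + 1)) dt.
Step 5. Evaluate the standard form: now -5*log(t - 5) - 4*log(t - 1) + 3*log(t + 3) + 2*atan(t).
Answer: -5*log(t - 5) - 4*log(t - 1) + 3*log(t + 3) + 2*atan(t).


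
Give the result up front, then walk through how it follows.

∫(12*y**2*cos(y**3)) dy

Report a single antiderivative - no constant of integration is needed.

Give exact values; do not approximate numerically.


The answer is 4*sin(y**3).
Step 1. Substitute u = y**3, turning ∫(12*y**2*cos(y**3)) dy into ∫(4*cos(u)) du: now ∫(4*cos(u)) du.
Step 2. Evaluate the standard form: now 4*sin(u).
Step 3. Substitute back u = y**3: now 4*sin(y**3).
Answer: 4*sin(y**3).


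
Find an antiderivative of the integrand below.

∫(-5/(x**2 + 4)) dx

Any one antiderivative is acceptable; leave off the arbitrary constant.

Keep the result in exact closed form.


Answer: -5*atan(x/2)/2.


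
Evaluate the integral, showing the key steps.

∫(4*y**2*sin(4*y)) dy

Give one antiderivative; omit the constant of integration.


Step 1. Integrate ∫(4*y**2*sin(4*y)) dy by parts with u = y**2, dv = (4*sin(4*y)) dy, so v = -cos(4*y): now -y**2*cos(4*y) + ∫(2*y*cos(4*y)) dy.
Step 2. Integrate ∫(2*y*cos(4*y)) dy by parts with u = y, dv = (2*cos(4*y)) dy, so v = sin(4*y)/2: now -y**2*cos(4*y) + y*sin(4*y)/2 + ∫(-sin(4*y)/2) dy.
Step 3. Evaluate the standard form: now -y**2*cos(4*y) + y*sin(4*y)/2 + cos(4*y)/8.
Answer: -y**2*cos(4*y) + y*sin(4*y)/2 + cos(4*y)/8.


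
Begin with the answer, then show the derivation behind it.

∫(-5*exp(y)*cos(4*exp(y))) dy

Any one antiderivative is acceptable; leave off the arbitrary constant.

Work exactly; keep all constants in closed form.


The answer is -5*sin(4*exp(y))/4.
Step 1. Substitute u = exp(y), turning ∫(-5*exp(y)*cos(4*exp(y))) dy into ∫(-5*cos(4*u)) du: now ∫(-5*cos(4*u)) du.
Step 2. Evaluate the standard form: now -5*sin(4*u)/4.
Step 3. Substitute back u = exp(y): now -5*sin(4*exp(y))/4.
Answer: -5*sin(4*exp(y))/4.


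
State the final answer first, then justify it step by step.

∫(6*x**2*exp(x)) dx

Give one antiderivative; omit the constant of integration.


The answer is 6*x**2*exp(x) - 12*x*exp(x) + 12*exp(x).
Step 1. Integrate ∫(6*x**2*exp(x)) dx by parts with u = x**2, dv = (6*exp(x)) dx, so v = 6*exp(x): now 6*x**2*exp(x) + ∫(-12*x*exp(x)) dx.
Step 2. Integrate ∫(-12*x*exp(x)) dx by parts with u = x, dv = (-12*exp(x)) dx, so v = -12*exp(x): now 6*x**2*exp(x) - 12*x*exp(x) + ∫(12*exp(x)) dx.
Step 3. Evaluate the standard form: now 6*x**2*exp(x) - 12*x*exp(x) + 12*exp(x).
Answer: 6*x**2*exp(x) - 12*x*exp(x) + 12*exp(x).


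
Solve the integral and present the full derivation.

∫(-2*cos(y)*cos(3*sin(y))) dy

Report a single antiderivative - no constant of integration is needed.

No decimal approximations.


Step 1. Substitute u = sin(y), turning ∫(-2*cos(y)*cos(3*sin(y))) dy into ∫(-2*cos(3*u)) du: now ∫(-2*cos(3*u)) du.
Step 2. Evaluate the standard form: now -2*sin(3*u)/3.
Step 3. Substitute back u = sin(y): now -2*sin(3*sin(y))/3.
Answer: -2*sin(3*sin(y))/3.


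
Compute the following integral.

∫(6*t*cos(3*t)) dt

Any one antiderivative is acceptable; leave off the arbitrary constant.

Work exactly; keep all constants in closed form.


Answer: 2*t*sin(3*t) + 2*cos(3*t)/3.


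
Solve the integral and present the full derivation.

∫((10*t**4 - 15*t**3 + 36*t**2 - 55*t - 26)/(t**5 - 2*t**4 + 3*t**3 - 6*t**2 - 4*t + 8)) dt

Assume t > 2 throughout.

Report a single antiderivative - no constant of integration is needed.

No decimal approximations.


Step 1. Decompose ∫((10*t**4 - 15*t**3 + 36*t**2 - 55*t - 26)/(t**5 - 2*t**4 + 3*t**3 - 6*t**2 - 4*t + 8)) dt by partial fractions, (10*t**4 - 15*t**3 + 36*t**2 - 55*t - 26)/(t**5 - 2*t**4 + 3*t**3 - 6*t**2 - 4*t + 8) = -1/(t**2 + 4) + 3/(t + 1) + 5/(t - 1) + 2/(t - 2): now ∫(2/(t - 2)) dt + ∫(5/(t - 1)) dt + ∫(3/(t + 1)) dt + ∫(-1/(t**2 + 4)) dt.
Step 2. Evaluate the standard form [assuming t > 1]: now 5*log(t - 1) + ∫(2/(t - 2)) dt + ∫(3/(t + 1)) dt + ∫(-1/(t**2 + 4)) dt.
Step 3. Evaluate the standard form [assuming t > 2]: now 2*log(t - 2) + 5*log(t - 1) + ∫(3/(t + 1)) dt + ∫(-1/(t**2 + 4)) dt.
Step 4. Evaluate the standard form [assuming t > -1]: now 2*log(t - 2) + 5*log(t - 1) + 3*log(t + 1) + ∫(-1/(t**2 + 4)) dt.
Step 5. Evaluate the standard form: now 2*log(t - 2) + 5*log(t - 1) + 3*log(t + 1) - atan(t/2)/2.
Answer: 2*log(t - 2) + 5*log(t - 1) + 3*log(t + 1) - atan(t/2)/2.


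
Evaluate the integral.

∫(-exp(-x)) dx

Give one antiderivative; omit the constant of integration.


Answer: exp(-x).


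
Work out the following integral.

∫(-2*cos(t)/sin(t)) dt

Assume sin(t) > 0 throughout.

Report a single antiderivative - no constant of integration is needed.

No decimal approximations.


Answer: -2*log(sin(t)).


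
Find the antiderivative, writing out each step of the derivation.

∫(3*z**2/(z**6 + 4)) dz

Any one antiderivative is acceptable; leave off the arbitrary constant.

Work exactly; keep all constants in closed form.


Step 1. Substitute u = z**3, turning ∫(3*z**2/(z**6 + 4)) dz into ∫(1/(u**2 + 4)) du: now ∫(1/(u**2 + 4)) du.
Step 2. Evaluate the standard form: now atan(u/2)/2.
Step 3. Substitute back u = z**3: now atan(z**3/2)/2.
Answer: atan(z**3/2)/2.


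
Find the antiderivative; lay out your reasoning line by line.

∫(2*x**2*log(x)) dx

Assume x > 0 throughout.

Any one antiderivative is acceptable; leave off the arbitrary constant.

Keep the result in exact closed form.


Step 1. Integrate ∫(2*x**2*log(x)) dx by parts with u = log(x), dv = (2*x**2) dx, so v = 2*x**3/3 [assuming x > 0]: now 2*x**3*log(x)/3 + ∫(-2*x**2/3) dx.
Step 2. Evaluate the standard form: now 2*x**3*log(x)/3 - 2*x**3/9.
Answer: 2*x**3*log(x)/3 - 2*x**3/9.


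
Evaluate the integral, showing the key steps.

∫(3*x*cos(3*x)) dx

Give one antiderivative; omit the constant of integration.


Step 1. Integrate ∫(3*x*cos(3*x)) dx by parts with u = x, dv = (3*cos(3*x)) dx, so v = sin(3*x): now x*sin(3*x) + ∫(-sin(3*x)) dx.
Step 2. Evaluate the standard form: now x*sin(3*x) + cos(3*x)/3.
Answer: x*sin(3*x) + cos(3*x)/3.


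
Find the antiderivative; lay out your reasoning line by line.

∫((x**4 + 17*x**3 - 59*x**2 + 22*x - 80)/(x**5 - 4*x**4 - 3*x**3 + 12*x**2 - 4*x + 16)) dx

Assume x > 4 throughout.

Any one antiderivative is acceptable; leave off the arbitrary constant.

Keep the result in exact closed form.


Step 1. Decompose ∫((x**4 + 17*x**3 - 59*x**2 + 22*x - 80)/(x**5 - 4*x**4 - 3*x**3 + 12*x**2 - 4*x + 16)) dx by partial fractions, (x**4 + 17*x**3 - 59*x**2 + 22*x - 80)/(x**5 - 4*x**4 - 3*x**3 + 12*x**2 - 4*x + 16) = -1/(x**2 + 1) - 4/(x + 2) + 3/(x - 2) + 2/(x - 4): now ∫(2/(x - 4)) dx + ∫(3/(x - 2)) dx + ∫(-4/(x + 2)) dx + ∫(-1/(x**2 + 1)) dx.
Step 2. Evaluate the standard form [assuming x > 4]: now 2*log(x - 4) + ∫(3/(x - 2)) dx + ∫(-4/(x + 2)) dx + ∫(-1/(x**2 + 1)) dx.
Step 3. Evaluate the standard form [assuming x > 2]: now 2*log(x - 4) + 3*log(x - 2) + ∫(-4/(x + 2)) dx + ∫(-1/(x**2 + 1)) dx.
Step 4. Evaluate the standard form [assuming x > -2]: now 2*log(x - 4) + 3*log(x - 2) - 4*log(x + 2) + ∫(-1/(x**2 + 1)) dx.
Step 5. Evaluate the standard form: now 2*log(x - 4) + 3*log(x - 2) - 4*log(x + 2) - atan(x).
Answer: 2*log(x - 4) + 3*log(x - 2) - 4*log(x + 2) - atan(x).


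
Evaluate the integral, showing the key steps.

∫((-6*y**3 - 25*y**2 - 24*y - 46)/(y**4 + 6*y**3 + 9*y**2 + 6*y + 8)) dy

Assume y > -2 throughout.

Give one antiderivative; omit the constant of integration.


Step 1. Decompose ∫((-6*y**3 - 25*y**2 - 24*y - 46)/(y**4 + 6*y**3 + 9*y**2 + 6*y + 8)) dy by partial fractions, (-6*y**3 - 25*y**2 - 24*y - 46)/(y**4 + 6*y**3 + 9*y**2 + 6*y + 8) = -3/(y**2 + 1) - 1/(y + 4) - 5/(y + 2): now ∫(-5/(y + 2)) dy + ∫(-1/(y + 4)) dy + ∫(-3/(y**2 + 1)) dy.
Step 2. Evaluate the standard form [assuming y > -2]: now -5*log(y + 2) + ∫(-1/(y + 4)) dy + ∫(-3/(y**2 + 1)) dy.
Step 3. Evaluate the standard form [assuming y > -4]: now -5*log(y + 2) - log(y + 4) + ∫(-3/(y**2 + 1)) dy.
Step 4. Evaluate the standard form: now -5*log(y + 2) - log(y + 4) - 3*atan(y).
Answer: -5*log(y + 2) - log(y + 4) - 3*atan(y).


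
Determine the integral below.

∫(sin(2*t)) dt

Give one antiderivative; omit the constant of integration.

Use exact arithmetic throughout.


Answer: -cos(2*t)/2.


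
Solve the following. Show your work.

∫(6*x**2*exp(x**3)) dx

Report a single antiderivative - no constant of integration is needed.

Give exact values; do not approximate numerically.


Step 1. Substitute u = x**3, turning ∫(6*x**2*exp(x**3)) dx into ∫(2*exp(u)) du: now ∫(2*exp(u)) du.
Step 2. Evaluate the standard form: now 2*exp(u).
Step 3. Substitute back u = x**3: now 2*exp(x**3).
Answer: 2*exp(x**3).


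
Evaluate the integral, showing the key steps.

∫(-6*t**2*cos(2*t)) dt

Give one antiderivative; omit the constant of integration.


Step 1. Integrate ∫(-6*t**2*cos(2*t)) dt by parts with u = t**2, dv = (-6*cos(2*t)) dt, so v = -3*sin(2*t): now -3*t**2*sin(2*t) + ∫(6*t*sin(2*t)) dt.
Step 2. Integrate ∫(6*t*sin(2*t)) dt by parts with u = t, dv = (6*sin(2*t)) dt, so v = -3*cos(2*t): now -3*t**2*sin(2*t) - 3*t*cos(2*t) + ∫(3*cos(2*t)) dt.
Step 3. Evaluate the standard form: now -3*t**2*sin(2*t) - 3*t*cos(2*t) + 3*sin(2*t)/2.
Answer: -3*t**2*sin(2*t) - 3*t*cos(2*t) + 3*sin(2*t)/2.


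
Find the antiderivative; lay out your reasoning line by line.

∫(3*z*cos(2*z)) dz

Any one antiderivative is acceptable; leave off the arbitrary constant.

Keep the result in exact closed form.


Step 1. Integrate ∫(3*z*cos(2*z)) dz by parts with u = z, dv = (3*cos(2*z)) dz, so v = 3*sin(2*z)/2: now 3*z*sin(2*z)/2 + ∫(-3*sin(2*z)/2) dz.
Step 2. Evaluate the standard form: now 3*z*sin(2*z)/2 + 3*cos(2*z)/4.
Answer: 3*z*sin(2*z)/2 + 3*cos(2*z)/4.


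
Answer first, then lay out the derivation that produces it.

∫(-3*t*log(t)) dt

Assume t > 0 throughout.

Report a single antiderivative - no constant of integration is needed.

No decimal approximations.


The answer is -3*t**2*log(t)/2 + 3*t**2/4.
Step 1. Integrate ∫(-3*t*log(t)) dt by parts with u = log(t), dv = (-3*t) dt, so v = -3*t**2/2 [assuming t > 0]: now -3*t**2*log(t)/2 + ∫(3*t/2) dt.
Step 2. Evaluate the standard form: now -3*t**2*log(t)/2 + 3*t**2/4.
Answer: -3*t**2*log(t)/2 + 3*t**2/4.


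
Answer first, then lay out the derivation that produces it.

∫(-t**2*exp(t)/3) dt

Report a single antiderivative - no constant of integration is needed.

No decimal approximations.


The answer is -t**2*exp(t)/3 + 2*t*exp(t)/3 - 2*exp(t)/3.
Step 1. Integrate ∫(-t**2*exp(t)/3) dt by parts with u = t**2, dv = (-exp(t)/3) dt, so v = -exp(t)/3: now -t**2*exp(t)/3 + ∫(2*t*exp(t)/3) dt.
Step 2. Integrate ∫(2*t*exp(t)/3) dt by parts with u = t, dv = (2*exp(t)/3) dt, so v = 2*exp(t)/3: now -t**2*exp(t)/3 + 2*t*exp(t)/3 + ∫(-2*exp(t)/3) dt.
Step 3. Evaluate the standard form: now -t**2*exp(t)/3 + 2*t*exp(t)/3 - 2*exp(t)/3.
Answer: -t**2*exp(t)/3 + 2*t*exp(t)/3 - 2*exp(t)/3.


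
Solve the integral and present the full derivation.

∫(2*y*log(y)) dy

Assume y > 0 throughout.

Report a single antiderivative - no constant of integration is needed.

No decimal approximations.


Step 1. Integrate ∫(2*y*log(y)) dy by parts with u = log(y), dv = (2*y) dy, so v = y**2 [assuming y > 0]: now y**2*log(y) + ∫(-y) dy.
Step 2. Evaluate the standard form: now y**2*log(y) - y**2/2.
Answer: y**2*log(y) - y**2/2.


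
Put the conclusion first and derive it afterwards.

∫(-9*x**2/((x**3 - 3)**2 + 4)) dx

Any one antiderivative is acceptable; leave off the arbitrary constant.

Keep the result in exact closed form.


The answer is -3*atan(x**3/2 - 3/2)/2.
Step 1. Substitute u = x**3 - 3, turning ∫(-9*x**2/((x**3 - 3)**2 + 4)) dx into ∫(-3/(u**2 + 4)) du: now ∫(-3/(u**2 + 4)) du.
Step 2. Evaluate the standard form: now -3*atan(u/2)/2.
Step 3. Substitute back u = x**3 - 3: now -3*atan(x**3/2 - 3/2)/2.
Answer: -3*atan(x**3/2 - 3/2)/2.


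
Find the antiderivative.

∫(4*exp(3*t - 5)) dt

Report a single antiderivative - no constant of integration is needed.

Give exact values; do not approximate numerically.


Answer: 4*exp(3*t - 5)/3.


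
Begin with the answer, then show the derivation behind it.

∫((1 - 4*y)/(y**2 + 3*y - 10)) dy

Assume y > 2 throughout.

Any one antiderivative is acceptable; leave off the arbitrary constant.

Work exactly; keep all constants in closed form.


The answer is -log(y - 2) - 3*log(y + 5).
Step 1. Decompose ∫((1 - 4*y)/(y**2 + 3*y - 10)) dy by partial fractions, (1 - 4*y)/(y**2 + 3*y - 10) = -3/(y + 5) - 1/(y - 2): now ∫(-1/(y - 2)) dy + ∫(-3/(y + 5)) dy.
Step 2. Evaluate the standard form [assuming y > 2]: now -log(y - 2) + ∫(-3/(y + 5)) dy.
Step 3. Evaluate the standard form [assuming y > -5]: now -log(y - 2) - 3*log(y + 5).
Answer: -log(y - 2) - 3*log(y + 5).


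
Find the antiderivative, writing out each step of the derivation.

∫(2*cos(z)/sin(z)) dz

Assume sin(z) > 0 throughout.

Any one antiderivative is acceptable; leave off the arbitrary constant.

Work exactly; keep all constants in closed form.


Step 1. Substitute u = sin(z), turning ∫(2*cos(z)/sin(z)) dz into ∫(2/u) du: now ∫(2/u) du.
Step 2. Evaluate the standard form [assuming u > 0]: now 2*log(u).
Step 3. Substitute back u = sin(z): now 2*log(sin(z)).
Answer: 2*log(sin(z)).


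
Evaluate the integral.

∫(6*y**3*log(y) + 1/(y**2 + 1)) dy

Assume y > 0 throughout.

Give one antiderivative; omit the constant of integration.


Answer: 3*y**4*log(y)/2 - 3*y**4/8 + atan(y).


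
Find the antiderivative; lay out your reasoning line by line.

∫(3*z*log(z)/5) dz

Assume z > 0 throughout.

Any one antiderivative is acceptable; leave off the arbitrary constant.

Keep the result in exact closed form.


Step 1. Integrate ∫(3*z*log(z)/5) dz by parts with u = log(z), dv = (3*z/5) dz, so v = 3*z**2/10 [assuming z > 0]: now 3*z**2*log(z)/10 + ∫(-3*z/10) dz.
Step 2. Evaluate the standard form: now 3*z**2*log(z)/10 - 3*z**2/20.
Answer: 3*z**2*log(z)/10 - 3*z**2/20.


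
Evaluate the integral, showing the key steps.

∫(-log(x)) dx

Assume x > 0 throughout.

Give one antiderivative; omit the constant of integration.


Step 1. Integrate ∫(-log(x)) dx by parts with u = log(x), dv = (-1) dx, so v = -x [assuming x > 0]: now -x*log(x) + ∫(1) dx.
Step 2. Evaluate the standard form: now -x*log(x) + x.
Answer: -x*log(x) + x.


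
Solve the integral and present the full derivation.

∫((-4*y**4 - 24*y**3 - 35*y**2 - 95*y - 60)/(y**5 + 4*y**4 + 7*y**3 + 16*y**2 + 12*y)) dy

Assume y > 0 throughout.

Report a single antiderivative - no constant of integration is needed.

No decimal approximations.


Step 1. Decompose ∫((-4*y**4 - 24*y**3 - 35*y**2 - 95*y - 60)/(y**5 + 4*y**4 + 7*y**3 + 16*y**2 + 12*y)) dy by partial fractions, (-4*y**4 - 24*y**3 - 35*y**2 - 95*y - 60)/(y**5 + 4*y**4 + 7*y**3 + 16*y**2 + 12*y) = -1/(y**2 + 4) + 3/(y + 3) - 2/(y + 1) - 5/y: now ∫(-5/y) dy + ∫(-2/(y + 1)) dy + ∫(3/(y + 3)) dy + ∫(-1/(y**2 + 4)) dy.
Step 2. Evaluate the standard form [assuming y > -3]: now 3*log(y + 3) + ∫(-5/y) dy + ∫(-2/(y + 1)) dy + ∫(-1/(y**2 + 4)) dy.
Step 3. Evaluate the standard form [assuming y > 0]: now -5*log(y) + 3*log(y + 3) + ∫(-2/(y + 1)) dy + ∫(-1/(y**2 + 4)) dy.
Step 4. Evaluate the standard form [assuming y > -1]: now -5*log(y) - 2*log(y + 1) + 3*log(y + 3) + ∫(-1/(y**2 + 4)) dy.
Step 5. Evaluate the standard form: now -5*log(y) - 2*log(y + 1) + 3*log(y + 3) - atan(y/2)/2.
Answer: -5*log(y) - 2*log(y + 1) + 3*log(y + 3) - atan(y/2)/2.


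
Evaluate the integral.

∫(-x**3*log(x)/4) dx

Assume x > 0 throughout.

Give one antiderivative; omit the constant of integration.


Answer: -x**4*log(x)/16 + x**4/64.


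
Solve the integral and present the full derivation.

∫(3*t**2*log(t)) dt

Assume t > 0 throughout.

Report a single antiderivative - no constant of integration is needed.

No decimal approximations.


Step 1. Integrate ∫(3*t**2*log(t)) dt by parts with u = log(t), dv = (3*t**2) dt, so v = t**3 [assuming t > 0]: now t**3*log(t) + ∫(-t**2) dt.
Step 2. Evaluate the standard form: now t**3*log(t) - t**3/3.
Answer: t**3*log(t) - t**3/3.


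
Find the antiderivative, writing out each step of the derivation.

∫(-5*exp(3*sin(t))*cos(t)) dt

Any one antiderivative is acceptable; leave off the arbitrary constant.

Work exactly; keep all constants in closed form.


Step 1. Substitute u = sin(t), turning ∫(-5*exp(3*sin(t))*cos(t)) dt into ∫(-5*exp(3*u)) du: now ∫(-5*exp(3*u)) du.
Step 2. Evaluate the standard form: now -5*exp(3*u)/3.
Step 3. Substitute back u = sin(t): now -5*exp(3*sin(t))/3.
Answer: -5*exp(3*sin(t))/3.


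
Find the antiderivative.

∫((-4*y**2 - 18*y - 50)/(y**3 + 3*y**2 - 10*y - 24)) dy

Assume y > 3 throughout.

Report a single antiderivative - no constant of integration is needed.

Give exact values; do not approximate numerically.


Answer: -4*log(y - 3) + 3*log(y + 2) - 3*log(y + 4).


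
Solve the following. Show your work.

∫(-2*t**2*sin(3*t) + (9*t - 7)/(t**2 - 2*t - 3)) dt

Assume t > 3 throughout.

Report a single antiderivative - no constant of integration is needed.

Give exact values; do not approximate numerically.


Step 1. Rewrite: now ∫(-2*t**2*sin(3*t)) dt + ∫((9*t - 7)/(t**2 - 2*t - 3)) dt.
Step 2. Decompose ∫((9*t - 7)/(t**2 - 2*t - 3)) dt by partial fractions, (9*t - 7)/(t**2 - 2*t - 3) = 4/(t + 1) + 5/(t - 3): now ∫(-2*t**2*sin(3*t)) dt + ∫(5/(t - 3)) dt + ∫(4/(t + 1)) dt.
Step 3. Evaluate the standard form [assuming t > -1]: now 4*log(t + 1) + ∫(-2*t**2*sin(3*t)) dt + ∫(5/(t - 3)) dt.
Step 4. Evaluate the standard form [assuming t > 3]: now 5*log(t - 3) + 4*log(t + 1) + ∫(-2*t**2*sin(3*t)) dt.
Step 5. Integrate ∫(-2*t**2*sin(3*t)) dt by parts with u = t**2, dv = (-2*sin(3*t)) dt, so v = 2*cos(3*t)/3: now 2*t**2*cos(3*t)/3 + 5*log(t - 3) + 4*log(t + 1) + ∫(-4*t*cos(3*t)/3) dt.
Step 6. Integrate ∫(-4*t*cos(3*t)/3) dt by parts with u = t, dv = (-4*cos(3*t)/3) dt, so v = -4*sin(3*t)/9: now 2*t**2*cos(3*t)/3 - 4*t*sin(3*t)/9 + 5*log(t - 3) + 4*log(t + 1) + ∫(4*sin(3*t)/9) dt.
Step 7. Evaluate the standard form: now 2*t**2*cos(3*t)/3 - 4*t*sin(3*t)/9 + 5*log(t - 3) + 4*log(t + 1) - 4*cos(3*t)/27.
Answer: 2*t**2*cos(3*t)/3 - 4*t*sin(3*t)/9 + 5*log(t - 3) + 4*log(t + 1) - 4*cos(3*t)/27.


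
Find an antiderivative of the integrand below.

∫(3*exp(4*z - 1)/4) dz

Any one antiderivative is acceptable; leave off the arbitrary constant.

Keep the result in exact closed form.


Answer: 3*exp(4*z - 1)/16.


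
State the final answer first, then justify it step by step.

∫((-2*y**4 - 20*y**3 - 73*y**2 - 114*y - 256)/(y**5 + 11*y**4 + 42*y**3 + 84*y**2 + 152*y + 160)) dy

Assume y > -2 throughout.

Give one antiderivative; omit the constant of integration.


The answer is -4*log(y + 2) + 5*log(y + 4) - 3*log(y + 5) - atan(y/2)/2.
Step 1. Decompose ∫((-2*y**4 - 20*y**3 - 73*y**2 - 114*y - 256)/(y**5 + 11*y**4 + 42*y**3 + 84*y**2 + 152*y + 160)) dy by partial fractions, (-2*y**4 - 20*y**3 - 73*y**2 - 114*y - 256)/(y**5 + 11*y**4 + 42*y**3 + 84*y**2 + 152*y + 160) = -1/(y**2 + 4) - 3/(y + 5) + 5/(y + 4) - 4/(y + 2): now ∫(-4/(y + 2)) dy + ∫(5/(y + 4)) dy + ∫(-3/(y + 5)) dy + ∫(-1/(y**2 + 4)) dy.
Step 2. Evaluate the standard form [assuming y > -4]: now 5*log(y + 4) + ∫(-4/(y + 2)) dy + ∫(-3/(y + 5)) dy + ∫(-1/(y**2 + 4)) dy.
Step 3. Evaluate the standard form [assuming y > -2]: now -4*log(y + 2) + 5*log(y + 4) + ∫(-3/(y + 5)) dy + ∫(-1/(y**2 + 4)) dy.
Step 4. Evaluate the standard form [assuming y > -5]: now -4*log(y + 2) + 5*log(y + 4) - 3*log(y + 5) + ∫(-1/(y**2 + 4)) dy.
Step 5. Evaluate the standard form: now -4*log(y + 2) + 5*log(y + 4) - 3*log(y + 5) - atan(y/2)/2.
Answer: -4*log(y + 2) + 5*log(y + 4) - 3*log(y + 5) - atan(y/2)/2.


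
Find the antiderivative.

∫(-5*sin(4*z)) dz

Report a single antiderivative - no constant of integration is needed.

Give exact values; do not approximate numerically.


Answer: 5*cos(4*z)/4.


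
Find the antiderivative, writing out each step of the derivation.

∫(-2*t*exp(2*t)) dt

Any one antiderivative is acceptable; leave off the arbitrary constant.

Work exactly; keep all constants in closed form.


Step 1. Integrate ∫(-2*t*exp(2*t)) dt by parts with u = t, dv = (-2*exp(2*t)) dt, so v = -exp(2*t): now -t*exp(2*t) + ∫(exp(2*t)) dt.
Step 2. Evaluate the standard form: now -t*exp(2*t) + exp(2*t)/2.
Answer: -t*exp(2*t) + exp(2*t)/2.


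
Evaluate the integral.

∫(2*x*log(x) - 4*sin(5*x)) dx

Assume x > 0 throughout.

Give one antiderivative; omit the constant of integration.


Answer: x**2*log(x) - x**2/2 + 4*cos(5*x)/5.


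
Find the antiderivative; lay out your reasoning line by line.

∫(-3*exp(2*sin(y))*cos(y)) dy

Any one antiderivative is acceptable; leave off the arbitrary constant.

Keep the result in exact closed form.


Step 1. Substitute u = sin(y), turning ∫(-3*exp(2*sin(y))*cos(y)) dy into ∫(-3*exp(2*u)) du: now ∫(-3*exp(2*u)) du.
Step 2. Evaluate the standard form: now -3*exp(2*u)/2.
Step 3. Substitute back u = sin(y): now -3*exp(2*sin(y))/2.
Answer: -3*exp(2*sin(y))/2.


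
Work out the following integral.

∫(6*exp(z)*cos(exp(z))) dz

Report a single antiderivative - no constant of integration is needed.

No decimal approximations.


Answer: 6*sin(exp(z)).


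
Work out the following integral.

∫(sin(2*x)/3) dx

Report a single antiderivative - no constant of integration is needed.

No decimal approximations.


Answer: -cos(2*x)/6.


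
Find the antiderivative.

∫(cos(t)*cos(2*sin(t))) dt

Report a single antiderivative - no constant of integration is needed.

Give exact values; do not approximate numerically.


Answer: sin(2*sin(t))/2.


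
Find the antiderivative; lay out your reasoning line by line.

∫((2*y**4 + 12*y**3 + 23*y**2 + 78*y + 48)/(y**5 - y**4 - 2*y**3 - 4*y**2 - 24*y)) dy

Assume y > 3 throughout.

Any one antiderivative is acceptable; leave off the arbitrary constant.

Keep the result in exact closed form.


Step 1. Decompose ∫((2*y**4 + 12*y**3 + 23*y**2 + 78*y + 48)/(y**5 - y**4 - 2*y**3 - 4*y**2 - 24*y)) dy by partial fractions, (2*y**4 + 12*y**3 + 23*y**2 + 78*y + 48)/(y**5 - y**4 - 2*y**3 - 4*y**2 - 24*y) = -3/(y**2 + 4) - 1/(y + 2) + 5/(y - 3) - 2/y: now ∫(-2/y) dy + ∫(5/(y - 3)) dy + ∫(-1/(y + 2)) dy + ∫(-3/(y**2 + 4)) dy.
Step 2. Evaluate the standard form [assuming y > 0]: now -2*log(y) + ∫(5/(y - 3)) dy + ∫(-1/(y + 2)) dy + ∫(-3/(y**2 + 4)) dy.
Step 3. Evaluate the standard form [assuming y > 3]: now -2*log(y) + 5*log(y - 3) + ∫(-1/(y + 2)) dy + ∫(-3/(y**2 + 4)) dy.
Step 4. Evaluate the standard form [assuming y > -2]: now -2*log(y) + 5*log(y - 3) - log(y + 2) + ∫(-3/(y**2 + 4)) dy.
Step 5. Evaluate the standard form: now -2*log(y) + 5*log(y - 3) - log(y + 2) - 3*atan(y/2)/2.
Answer: -2*log(y) + 5*log(y - 3) - log(y + 2) - 3*atan(y/2)/2.


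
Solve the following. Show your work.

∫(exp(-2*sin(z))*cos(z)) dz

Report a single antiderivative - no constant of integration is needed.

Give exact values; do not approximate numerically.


Step 1. Substitute u = sin(z), turning ∫(exp(-2*sin(z))*cos(z)) dz into ∫(exp(-2*u)) du: now ∫(exp(-2*u)) du.
Step 2. Evaluate the standard form: now -exp(-2*u)/2.
Step 3. Substitute back u = sin(z): now -exp(-2*sin(z))/2.
Answer: -exp(-2*sin(z))/2.


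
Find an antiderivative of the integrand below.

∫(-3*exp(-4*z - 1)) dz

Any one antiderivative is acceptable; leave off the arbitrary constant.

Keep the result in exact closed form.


Answer: 3*exp(-4*z - 1)/4.


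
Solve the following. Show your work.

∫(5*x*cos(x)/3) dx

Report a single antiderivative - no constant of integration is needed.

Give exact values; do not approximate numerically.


Step 1. Integrate ∫(5*x*cos(x)/3) dx by parts with u = x, dv = (5*cos(x)/3) dx, so v = 5*sin(x)/3: now 5*x*sin(x)/3 + ∫(-5*sin(x)/3) dx.
Step 2. Evaluate the standard form: now 5*x*sin(x)/3 + 5*cos(x)/3.
Answer: 5*x*sin(x)/3 + 5*cos(x)/3.


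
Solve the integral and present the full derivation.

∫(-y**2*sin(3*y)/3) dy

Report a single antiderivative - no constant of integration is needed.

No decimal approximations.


Step 1. Integrate ∫(-y**2*sin(3*y)/3) dy by parts with u = y**2, dv = (-sin(3*y)/3) dy, so v = cos(3*y)/9: now y**2*cos(3*y)/9 + ∫(-2*y*cos(3*y)/9) dy.
Step 2. Integrate ∫(-2*y*cos(3*y)/9) dy by parts with u = y, dv = (-2*cos(3*y)/9) dy, so v = -2*sin(3*y)/27: now y**2*cos(3*y)/9 - 2*y*sin(3*y)/27 + ∫(2*sin(3*y)/27) dy.
Step 3. Evaluate the standard form: now y**2*cos(3*y)/9 - 2*y*sin(3*y)/27 - 2*cos(3*y)/81.
Answer: y**2*cos(3*y)/9 - 2*y*sin(3*y)/27 - 2*cos(3*y)/81.


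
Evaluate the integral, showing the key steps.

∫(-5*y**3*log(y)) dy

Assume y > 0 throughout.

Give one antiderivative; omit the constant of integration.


Step 1. Integrate ∫(-5*y**3*log(y)) dy by parts with u = log(y), dv = (-5*y**3) dy, so v = -5*y**4/4 [assuming y > 0]: now -5*y**4*log(y)/4 + ∫(5*y**3/4) dy.
Step 2. Evaluate the standard form: now -5*y**4*log(y)/4 + 5*y**4/16.
Answer: -5*y**4*log(y)/4 + 5*y**4/16.


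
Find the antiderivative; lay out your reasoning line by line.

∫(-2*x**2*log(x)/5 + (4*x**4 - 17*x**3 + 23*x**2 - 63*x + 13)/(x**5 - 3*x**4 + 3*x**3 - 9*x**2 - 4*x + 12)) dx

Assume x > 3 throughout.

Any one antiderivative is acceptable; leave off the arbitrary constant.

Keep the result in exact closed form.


Step 1. Rewrite: now ∫(-2*x**2*log(x)/5) dx + ∫((4*x**4 - 17*x**3 + 23*x**2 - 63*x + 13)/(x**5 - 3*x**4 + 3*x**3 - 9*x**2 - 4*x + 12)) dx.
Step 2. Integrate ∫(-2*x**2*log(x)/5) dx by parts with u = log(x), dv = (-2*x**2/5) dx, so v = -2*x**3/15 [assuming x > 0]: now -2*x**3*log(x)/15 + ∫(2*x**2/15) dx + ∫((4*x**4 - 17*x**3 + 23*x**2 - 63*x + 13)/(x**5 - 3*x**4 + 3*x**3 - 9*x**2 - 4*x + 12)) dx.
Step 3. Evaluate the standard form: now -2*x**3*log(x)/15 + 2*x**3/45 + ∫((4*x**4 - 17*x**3 + 23*x**2 - 63*x + 13)/(x**5 - 3*x**4 + 3*x**3 - 9*x**2 - 4*x + 12)) dx.
Step 4. Decompose ∫((4*x**4 - 17*x**3 + 23*x**2 - 63*x + 13)/(x**5 - 3*x**4 + 3*x**3 - 9*x**2 - 4*x + 12)) dx by partial fractions, (4*x**4 - 17*x**3 + 23*x**2 - 63*x + 13)/(x**5 - 3*x**4 + 3*x**3 - 9*x**2 - 4*x + 12) = -1/(x**2 + 4) + 3/(x + 1) + 2/(x - 1) - 1/(x - 3): now -2*x**3*log(x)/15 + 2*x**3/45 + ∫(-1/(x - 3)) dx + ∫(2/(x - 1)) dx + ∫(3/(x + 1)) dx + ∫(-1/(x**2 + 4)) dx.
Step 5. Evaluate the standard form [assuming x > 1]: now -2*x**3*log(x)/15 + 2*x**3/45 + 2*log(x - 1) + ∫(-1/(x - 3)) dx + ∫(3/(x + 1)) dx + ∫(-1/(x**2 + 4)) dx.
Step 6. Evaluate the standard form [assuming x > 3]: now -2*x**3*log(x)/15 + 2*x**3/45 - log(x - 3) + 2*log(x - 1) + ∫(3/(x + 1)) dx + ∫(-1/(x**2 + 4)) dx.
Step 7. Evaluate the standard form [assuming x > -1]: now -2*x**3*log(x)/15 + 2*x**3/45 - log(x - 3) + 2*log(x - 1) + 3*log(x + 1) + ∫(-1/(x**2 + 4)) dx.
Step 8. Evaluate the standard form: now -2*x**3*log(x)/15 + 2*x**3/45 - log(x - 3) + 2*log(x - 1) + 3*log(x + 1) - atan(x/2)/2.
Answer: -2*x**3*log(x)/15 + 2*x**3/45 - log(x - 3) + 2*log(x - 1) + 3*log(x + 1) - atan(x/2)/2.


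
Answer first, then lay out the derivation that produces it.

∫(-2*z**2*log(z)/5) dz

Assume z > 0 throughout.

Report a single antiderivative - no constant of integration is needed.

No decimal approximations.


The answer is -2*z**3*log(z)/15 + 2*z**3/45.
Step 1. Integrate ∫(-2*z**2*log(z)/5) dz by parts with u = log(z), dv = (-2*z**2/5) dz, so v = -2*z**3/15 [assuming z > 0]: now -2*z**3*log(z)/15 + ∫(2*z**2/15) dz.
Step 2. Evaluate the standard form: now -2*z**3*log(z)/15 + 2*z**3/45.
Answer: -2*z**3*log(z)/15 + 2*z**3/45.


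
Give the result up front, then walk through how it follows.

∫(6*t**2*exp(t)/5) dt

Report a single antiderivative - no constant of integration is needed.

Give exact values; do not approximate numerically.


The answer is 6*t**2*exp(t)/5 - 12*t*exp(t)/5 + 12*exp(t)/5.
Step 1. Integrate ∫(6*t**2*exp(t)/5) dt by parts with u = t**2, dv = (6*exp(t)/5) dt, so v = 6*exp(t)/5: now 6*t**2*exp(t)/5 + ∫(-12*t*exp(t)/5) dt.
Step 2. Integrate ∫(-12*t*exp(t)/5) dt by parts with u = t, dv = (-12*exp(t)/5) dt, so v = -12*exp(t)/5: now 6*t**2*exp(t)/5 - 12*t*exp(t)/5 + ∫(12*exp(t)/5) dt.
Step 3. Evaluate the standard form: now 6*t**2*exp(t)/5 - 12*t*exp(t)/5 + 12*exp(t)/5.
Answer: 6*t**2*exp(t)/5 - 12*t*exp(t)/5 + 12*exp(t)/5.


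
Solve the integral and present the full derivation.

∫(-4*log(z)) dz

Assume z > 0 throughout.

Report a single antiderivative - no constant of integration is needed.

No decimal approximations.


Step 1. Integrate ∫(-4*log(z)) dz by parts with u = log(z), dv = (-4) dz, so v = -4*z [assuming z > 0]: now -4*z*log(z) + ∫(4) dz.
Step 2. Evaluate the standard form: now -4*z*log(z) + 4*z.
Answer: -4*z*log(z) + 4*z.


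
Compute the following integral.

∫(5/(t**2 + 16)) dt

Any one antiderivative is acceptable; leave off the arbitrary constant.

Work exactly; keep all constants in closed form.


Answer: 5*atan(t/4)/4.


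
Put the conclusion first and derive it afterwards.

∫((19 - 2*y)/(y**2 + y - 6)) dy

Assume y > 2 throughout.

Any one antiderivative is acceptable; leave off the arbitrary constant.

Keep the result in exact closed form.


The answer is 3*log(y - 2) - 5*log(y + 3).
Step 1. Decompose ∫((19 - 2*y)/(y**2 + y - 6)) dy by partial fractions, (19 - 2*y)/(y**2 + y - 6) = -5/(y + 3) + 3/(y - 2): now ∫(3/(y - 2)) dy + ∫(-5/(y + 3)) dy.
Step 2. Evaluate the standard form [assuming y > 2]: now 3*log(y - 2) + ∫(-5/(y + 3)) dy.
Step 3. Evaluate the standard form [assuming y > -3]: now 3*log(y - 2) - 5*log(y + 3).
Answer: 3*log(y - 2) - 5*log(y + 3).


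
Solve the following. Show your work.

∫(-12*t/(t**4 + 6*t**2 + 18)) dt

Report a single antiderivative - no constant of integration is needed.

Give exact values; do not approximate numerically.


Step 1. Substitute u = t**2 + 3, turning ∫(-12*t/(t**4 + 6*t**2 + 18)) dt into ∫(-6/(u**2 + 9)) du: now ∫(-6/(u**2 + 9)) du.
Step 2. Evaluate the standard form: now -2*atan(u/3).
Step 3. Substitute back u = t**2 + 3: now -2*atan(t**2/3 + 1).
Answer: -2*atan(t**2/3 + 1).


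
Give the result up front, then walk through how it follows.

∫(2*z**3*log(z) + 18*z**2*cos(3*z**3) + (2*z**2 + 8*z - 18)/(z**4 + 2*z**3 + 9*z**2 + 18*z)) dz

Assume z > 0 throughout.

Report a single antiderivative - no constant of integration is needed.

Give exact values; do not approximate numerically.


The answer is z**4*log(z)/2 - z**4/8 - log(z) + log(z + 2) + 2*sin(3*z**3) + 4*atan(z/3)/3.
Step 1. Rewrite: now ∫(18*z**2*cos(3*z**3)) dz + ∫(2*z**3*log(z)) dz + ∫((2*z**2 + 8*z - 18)/(z**4 + 2*z**3 + 9*z**2 + 18*z)) dz.
Step 2. Decompose ∫((2*z**2 + 8*z - 18)/(z**4 + 2*z**3 + 9*z**2 + 18*z)) dz by partial fractions, (2*z**2 + 8*z - 18)/(z**4 + 2*z**3 + 9*z**2 + 18*z) = 4/(z**2 + 9) + 1/(z + 2) - 1/z: now ∫(-1/z) dz + ∫(18*z**2*cos(3*z**3)) dz + ∫(2*z**3*log(z)) dz + ∫(1/(z + 2)) dz + ∫(4/(z**2 + 9)) dz.
Step 3. Evaluate the standard form [assuming z > -2]: now log(z + 2) + ∫(-1/z) dz + ∫(18*z**2*cos(3*z**3)) dz + ∫(2*z**3*log(z)) dz + ∫(4/(z**2 + 9)) dz.
Step 4. Evaluate the standard form [assuming z > 0]: now -log(z) + log(z + 2) + ∫(18*z**2*cos(3*z**3)) dz + ∫(2*z**3*log(z)) dz + ∫(4/(z**2 + 9)) dz.
Step 5. Evaluate the standard form: now -log(z) + log(z + 2) + 4*atan(z/3)/3 + ∫(18*z**2*cos(3*z**3)) dz + ∫(2*z**3*log(z)) dz.
Step 6. Integrate ∫(2*z**3*log(z)) dz by parts with u = log(z), dv = (2*z**3) dz, so v = z**4/2 [assuming z > 0]: now z**4*log(z)/2 - log(z) + log(z + 2) + 4*atan(z/3)/3 + ∫(-z**3/2) dz + ∫(18*z**2*cos(3*z**3)) dz.
Step 7. Evaluate the standard form: now z**4*log(z)/2 - z**4/8 - log(z) + log(z + 2) + 4*atan(z/3)/3 + ∫(18*z**2*cos(3*z**3)) dz.
Step 8. Substitute u = z**3, turning ∫(18*z**2*cos(3*z**3)) dz into ∫(6*cos(3*u)) du: now z**4*log(z)/2 - z**4/8 - log(z) + log(z + 2) + 4*atan(z/3)/3 + ∫(6*cos(3*u)) du.
Step 9. Evaluate the standard form: now z**4*log(z)/2 - z**4/8 - log(z) + log(z + 2) + 2*sin(3*u) + 4*atan(z/3)/3.
Step 10. Substitute back u = z**3: now z**4*log(z)/2 - z**4/8 - log(z) + log(z + 2) + 2*sin(3*z**3) + 4*atan(z/3)/3.
Answer: z**4*log(z)/2 - z**4/8 - log(z) + log(z + 2) + 2*sin(3*z**3) + 4*atan(z/3)/3.


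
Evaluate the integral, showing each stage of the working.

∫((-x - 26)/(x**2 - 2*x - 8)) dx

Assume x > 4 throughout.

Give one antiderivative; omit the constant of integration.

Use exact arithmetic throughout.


Step 1. Decompose ∫((-x - 26)/(x**2 - 2*x - 8)) dx by partial fractions, (-x - 26)/(x**2 - 2*x - 8) = 4/(x + 2) - 5/(x - 4): now ∫(-5/(x - 4)) dx + ∫(4/(x + 2)) dx.
Step 2. Evaluate the standard form [assuming x > -2]: now 4*log(x + 2) + ∫(-5/(x - 4)) dx.
Step 3. Evaluate the standard form [assuming x > 4]: now -5*log(x - 4) + 4*log(x + 2).
Answer: -5*log(x - 4) + 4*log(x + 2).


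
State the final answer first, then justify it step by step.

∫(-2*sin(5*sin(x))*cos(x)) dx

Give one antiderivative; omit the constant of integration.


The answer is 2*cos(5*sin(x))/5.
Step 1. Substitute u = sin(x), turning ∫(-2*sin(5*sin(x))*cos(x)) dx into ∫(-2*sin(5*u)) du: now ∫(-2*sin(5*u)) du.
Step 2. Evaluate the standard form: now 2*cos(5*u)/5.
Step 3. Substitute back u = sin(x): now 2*cos(5*sin(x))/5.
Answer: 2*cos(5*sin(x))/5.


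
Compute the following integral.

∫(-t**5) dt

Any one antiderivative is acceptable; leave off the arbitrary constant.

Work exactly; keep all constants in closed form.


Answer: -t**6/6.
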